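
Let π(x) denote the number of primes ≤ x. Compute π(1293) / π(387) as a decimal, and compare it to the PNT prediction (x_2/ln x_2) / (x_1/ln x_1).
π(1293)/π(387) = 210/76 ≈ 2.7632;  PNT prediction ≈ 2.7786.

π(387) = 76 and π(1293) = 210, so π(1293)/π(387) ≈ 2.7632. The PNT-predicted ratio is (1293/ln(1293)) / (387/ln(387)) ≈ 2.7786. The two agree to within a few percent, as expected.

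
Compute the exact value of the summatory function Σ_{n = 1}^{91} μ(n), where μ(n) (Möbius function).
Σ_{n ≤ 91} μ(n) = -1

Compute μ(n) for each 1 ≤ n ≤ 91: μ(1) = 1, μ(2) = -1, μ(3) = -1, μ(4) = 0, μ(5) = -1, μ(6) = 1, μ(7) = -1, μ(8) = 0, μ(9) = 0, μ(10) = 1, μ(11) = -1, μ(12) = 0, μ(13) = -1, μ(14) = 1, μ(15) = 1, μ(16) = 0, μ(17) = -1, μ(18) = 0, μ(19) = -1, μ(20) = 0, μ(21) = 1, μ(22) = 1, μ(23) = -1, μ(24) = 0, μ(25) = 0, μ(26) = 1, μ(27) = 0, μ(28) = 0, μ(29) = -1, μ(30) = -1, μ(31) = -1, μ(32) = 0, μ(33) = 1, μ(34) = 1, μ(35) = 1, μ(36) = 0, μ(37) = -1, μ(38) = 1, μ(39) = 1, μ(40) = 0, μ(41) = -1, μ(42) = -1, μ(43) = -1, μ(44) = 0, μ(45) = 0, μ(46) = 1, μ(47) = -1, μ(48) = 0, μ(49) = 0, μ(50) = 0, μ(51) = 1, μ(52) = 0, μ(53) = -1, μ(54) = 0, μ(55) = 1, μ(56) = 0, μ(57) = 1, μ(58) = 1, μ(59) = -1, μ(60) = 0, μ(61) = -1, μ(62) = 1, μ(63) = 0, μ(64) = 0, μ(65) = 1, μ(66) = -1, μ(67) = -1, μ(68) = 0, μ(69) = 1, μ(70) = -1, μ(71) = -1, μ(72) = 0, μ(73) = -1, μ(74) = 1, μ(75) = 0, μ(76) = 0, μ(77) = 1, μ(78) = -1, μ(79) = -1, μ(80) = 0, μ(81) = 0, μ(82) = 1, μ(83) = -1, μ(84) = 0, μ(85) = 1, μ(86) = 1, μ(87) = 1, μ(88) = 0, μ(89) = -1, μ(90) = 0, μ(91) = 1. Summing all 91 values: -1. (Mertens function M(x) = Σ_{n ≤ x} μ(n); on average M(x) should be small (PNT ⟺ M(x) = o(x)).)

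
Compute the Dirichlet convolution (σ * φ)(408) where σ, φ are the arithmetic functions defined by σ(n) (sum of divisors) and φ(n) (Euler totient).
(σ * φ)(408) = 6528

Divisors of 408: [1, 2, 3, 4, 6, 8, 12, 17, 24, 34, 51, 68, 102, 136, 204, 408]. For each d | 408:
  d = 1: σ(1) · φ(408/1) = 1 · 128 = 128
  d = 2: σ(2) · φ(408/2) = 3 · 64 = 192
  d = 3: σ(3) · φ(408/3) = 4 · 64 = 256
  d = 4: σ(4) · φ(408/4) = 7 · 32 = 224
  d = 6: σ(6) · φ(408/6) = 12 · 32 = 384
  d = 8: σ(8) · φ(408/8) = 15 · 32 = 480
  d = 12: σ(12) · φ(408/12) = 28 · 16 = 448
  d = 17: σ(17) · φ(408/17) = 18 · 8 = 144
  d = 24: σ(24) · φ(408/24) = 60 · 16 = 960
  d = 34: σ(34) · φ(408/34) = 54 · 4 = 216
  d = 51: σ(51) · φ(408/51) = 72 · 4 = 288
  d = 68: σ(68) · φ(408/68) = 126 · 2 = 252
  d = 102: σ(102) · φ(408/102) = 216 · 2 = 432
  d = 136: σ(136) · φ(408/136) = 270 · 2 = 540
  d = 204: σ(204) · φ(408/204) = 504 · 1 = 504
  d = 408: σ(408) · φ(408/408) = 1080 · 1 = 1080
Summing: (σ * φ)(408) = 128 + 192 + 256 + 224 + 384 + 480 + 448 + 144 + 960 + 216 + 288 + 252 + 432 + 540 + 504 + 1080 = 6528.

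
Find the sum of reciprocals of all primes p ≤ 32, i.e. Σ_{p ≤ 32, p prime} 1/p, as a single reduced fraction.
Σ 1/p = 314016924901/200560490130

π(32) = 11, so the primes ≤ 32 are [2, 3, 5, 7, 11, 13, 17, 19, 23, 29, 31]. Summing 1/p over these primes: 314016924901/200560490130 ≈ 1.5657. Mertens estimate ln ln(32) + 0.2615 ≈ 1.5044.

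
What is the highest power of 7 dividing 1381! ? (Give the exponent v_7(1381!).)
v_7(1381!) = 229

Legendre's formula: v_p(n!) = Σ_{k ≥ 1} ⌊n / p^k⌋. For p = 7, n = 1381, the terms are:
  ⌊1381/7^1⌋ = ⌊1381/7⌋ = 197
  ⌊1381/7^2⌋ = ⌊1381/49⌋ = 28
  ⌊1381/7^3⌋ = ⌊1381/343⌋ = 4
(the next term ⌊1381/7^4⌋ = 0, terminating the sum). Summing: v_7(1381!) = 197 + 28 + 4 = 229.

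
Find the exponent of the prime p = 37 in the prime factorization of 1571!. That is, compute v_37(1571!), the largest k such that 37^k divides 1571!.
v_37(1571!) = 43

Legendre's formula: v_p(n!) = Σ_{k ≥ 1} ⌊n / p^k⌋. For p = 37, n = 1571, the terms are:
  ⌊1571/37^1⌋ = ⌊1571/37⌋ = 42
  ⌊1571/37^2⌋ = ⌊1571/1369⌋ = 1
(the next term ⌊1571/37^3⌋ = 0, terminating the sum). Summing: v_37(1571!) = 42 + 1 = 43.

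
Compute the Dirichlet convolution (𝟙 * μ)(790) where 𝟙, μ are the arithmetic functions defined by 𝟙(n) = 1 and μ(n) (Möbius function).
(𝟙 * μ)(790) = 0

Divisors of 790: [1, 2, 5, 10, 79, 158, 395, 790]. For each d | 790:
  d = 1: 𝟙(1) · μ(790/1) = 1 · -1 = -1
  d = 2: 𝟙(2) · μ(790/2) = 1 · 1 = 1
  d = 5: 𝟙(5) · μ(790/5) = 1 · 1 = 1
  d = 10: 𝟙(10) · μ(790/10) = 1 · -1 = -1
  d = 79: 𝟙(79) · μ(790/79) = 1 · 1 = 1
  d = 158: 𝟙(158) · μ(790/158) = 1 · -1 = -1
  d = 395: 𝟙(395) · μ(790/395) = 1 · -1 = -1
  d = 790: 𝟙(790) · μ(790/790) = 1 · 1 = 1
Summing: (𝟙 * μ)(790) = -1 + 1 + 1 + -1 + 1 + -1 + -1 + 1 = 0.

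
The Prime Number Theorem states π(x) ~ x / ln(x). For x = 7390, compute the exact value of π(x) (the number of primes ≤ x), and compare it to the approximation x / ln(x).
π(7390) = 938;  x/ln(x) ≈ 829.60;  relative error ≈ 11.56%.

Directly count primes up to 7390: π(7390) = 938. The PNT approximation gives 7390/ln(7390) ≈ 7390/8.90788 ≈ 829.60. Relative error (π(x) − x/ln(x)) / π(x) ≈ 11.56%; the approximation is known to undercount slightly (Li(x) is a better estimate).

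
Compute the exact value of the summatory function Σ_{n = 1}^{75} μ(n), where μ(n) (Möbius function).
Σ_{n ≤ 75} μ(n) = -3

Compute μ(n) for each 1 ≤ n ≤ 75: μ(1) = 1, μ(2) = -1, μ(3) = -1, μ(4) = 0, μ(5) = -1, μ(6) = 1, μ(7) = -1, μ(8) = 0, μ(9) = 0, μ(10) = 1, μ(11) = -1, μ(12) = 0, μ(13) = -1, μ(14) = 1, μ(15) = 1, μ(16) = 0, μ(17) = -1, μ(18) = 0, μ(19) = -1, μ(20) = 0, μ(21) = 1, μ(22) = 1, μ(23) = -1, μ(24) = 0, μ(25) = 0, μ(26) = 1, μ(27) = 0, μ(28) = 0, μ(29) = -1, μ(30) = -1, μ(31) = -1, μ(32) = 0, μ(33) = 1, μ(34) = 1, μ(35) = 1, μ(36) = 0, μ(37) = -1, μ(38) = 1, μ(39) = 1, μ(40) = 0, μ(41) = -1, μ(42) = -1, μ(43) = -1, μ(44) = 0, μ(45) = 0, μ(46) = 1, μ(47) = -1, μ(48) = 0, μ(49) = 0, μ(50) = 0, μ(51) = 1, μ(52) = 0, μ(53) = -1, μ(54) = 0, μ(55) = 1, μ(56) = 0, μ(57) = 1, μ(58) = 1, μ(59) = -1, μ(60) = 0, μ(61) = -1, μ(62) = 1, μ(63) = 0, μ(64) = 0, μ(65) = 1, μ(66) = -1, μ(67) = -1, μ(68) = 0, μ(69) = 1, μ(70) = -1, μ(71) = -1, μ(72) = 0, μ(73) = -1, μ(74) = 1, μ(75) = 0. Summing all 75 values: -3. (Mertens function M(x) = Σ_{n ≤ x} μ(n); on average M(x) should be small (PNT ⟺ M(x) = o(x)).)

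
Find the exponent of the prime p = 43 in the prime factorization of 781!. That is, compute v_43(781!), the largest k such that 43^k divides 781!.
v_43(781!) = 18

Legendre's formula: v_p(n!) = Σ_{k ≥ 1} ⌊n / p^k⌋. For p = 43, n = 781, the terms are:
  ⌊781/43^1⌋ = ⌊781/43⌋ = 18
(the next term ⌊781/43^2⌋ = 0, terminating the sum). Summing: v_43(781!) = 18 = 18.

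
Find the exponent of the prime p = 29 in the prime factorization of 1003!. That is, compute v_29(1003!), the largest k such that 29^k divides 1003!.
v_29(1003!) = 35

Legendre's formula: v_p(n!) = Σ_{k ≥ 1} ⌊n / p^k⌋. For p = 29, n = 1003, the terms are:
  ⌊1003/29^1⌋ = ⌊1003/29⌋ = 34
  ⌊1003/29^2⌋ = ⌊1003/841⌋ = 1
(the next term ⌊1003/29^3⌋ = 0, terminating the sum). Summing: v_29(1003!) = 34 + 1 = 35.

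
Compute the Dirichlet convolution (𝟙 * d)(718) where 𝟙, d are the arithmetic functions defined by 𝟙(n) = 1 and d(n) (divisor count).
(𝟙 * d)(718) = 9

Divisors of 718: [1, 2, 359, 718]. For each d | 718:
  d = 1: 𝟙(1) · d(718/1) = 1 · 4 = 4
  d = 2: 𝟙(2) · d(718/2) = 1 · 2 = 2
  d = 359: 𝟙(359) · d(718/359) = 1 · 2 = 2
  d = 718: 𝟙(718) · d(718/718) = 1 · 1 = 1
Summing: (𝟙 * d)(718) = 4 + 2 + 2 + 1 = 9.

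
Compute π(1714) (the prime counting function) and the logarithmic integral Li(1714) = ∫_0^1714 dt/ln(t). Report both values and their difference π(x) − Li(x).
π(1714) = 267;  Li(1714) ≈ 276.80;  π(x) − Li(x) ≈ -9.80.

Direct count of primes ≤ 1714 gives π(1714) = 267. Numerical evaluation of the logarithmic integral gives Li(1714) ≈ 276.80. The difference π(x) − Li(x) ≈ -9.80 is typically negative for small/moderate x (Li(x) overestimates), though Littlewood's theorem shows this sign changes infinitely often.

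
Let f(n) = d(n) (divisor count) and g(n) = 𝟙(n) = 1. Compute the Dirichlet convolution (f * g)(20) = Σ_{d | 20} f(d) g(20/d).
(d * 𝟙)(20) = 18

Divisors of 20: [1, 2, 4, 5, 10, 20]. For each d | 20:
  d = 1: d(1) · 𝟙(20/1) = 1 · 1 = 1
  d = 2: d(2) · 𝟙(20/2) = 2 · 1 = 2
  d = 4: d(4) · 𝟙(20/4) = 3 · 1 = 3
  d = 5: d(5) · 𝟙(20/5) = 2 · 1 = 2
  d = 10: d(10) · 𝟙(20/10) = 4 · 1 = 4
  d = 20: d(20) · 𝟙(20/20) = 6 · 1 = 6
Summing: (d * 𝟙)(20) = 1 + 2 + 3 + 2 + 4 + 6 = 18.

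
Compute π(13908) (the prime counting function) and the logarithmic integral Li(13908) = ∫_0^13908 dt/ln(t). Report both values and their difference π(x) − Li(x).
π(13908) = 1644;  Li(13908) ≈ 1662.62;  π(x) − Li(x) ≈ -18.62.

Direct count of primes ≤ 13908 gives π(13908) = 1644. Numerical evaluation of the logarithmic integral gives Li(13908) ≈ 1662.62. The difference π(x) − Li(x) ≈ -18.62 is typically negative for small/moderate x (Li(x) overestimates), though Littlewood's theorem shows this sign changes infinitely often.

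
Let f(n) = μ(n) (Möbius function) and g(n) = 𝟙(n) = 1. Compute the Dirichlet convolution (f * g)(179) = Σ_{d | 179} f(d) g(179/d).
(μ * 𝟙)(179) = 0

Divisors of 179: [1, 179]. For each d | 179:
  d = 1: μ(1) · 𝟙(179/1) = 1 · 1 = 1
  d = 179: μ(179) · 𝟙(179/179) = -1 · 1 = -1
Summing: (μ * 𝟙)(179) = 1 + -1 = 0.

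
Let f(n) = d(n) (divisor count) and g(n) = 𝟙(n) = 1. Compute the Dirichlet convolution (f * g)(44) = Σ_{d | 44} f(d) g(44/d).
(d * 𝟙)(44) = 18

Divisors of 44: [1, 2, 4, 11, 22, 44]. For each d | 44:
  d = 1: d(1) · 𝟙(44/1) = 1 · 1 = 1
  d = 2: d(2) · 𝟙(44/2) = 2 · 1 = 2
  d = 4: d(4) · 𝟙(44/4) = 3 · 1 = 3
  d = 11: d(11) · 𝟙(44/11) = 2 · 1 = 2
  d = 22: d(22) · 𝟙(44/22) = 4 · 1 = 4
  d = 44: d(44) · 𝟙(44/44) = 6 · 1 = 6
Summing: (d * 𝟙)(44) = 1 + 2 + 3 + 2 + 4 + 6 = 18.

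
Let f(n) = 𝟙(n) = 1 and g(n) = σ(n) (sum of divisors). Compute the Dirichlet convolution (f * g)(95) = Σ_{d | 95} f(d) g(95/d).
(𝟙 * σ)(95) = 147

Divisors of 95: [1, 5, 19, 95]. For each d | 95:
  d = 1: 𝟙(1) · σ(95/1) = 1 · 120 = 120
  d = 5: 𝟙(5) · σ(95/5) = 1 · 20 = 20
  d = 19: 𝟙(19) · σ(95/19) = 1 · 6 = 6
  d = 95: 𝟙(95) · σ(95/95) = 1 · 1 = 1
Summing: (𝟙 * σ)(95) = 120 + 20 + 6 + 1 = 147.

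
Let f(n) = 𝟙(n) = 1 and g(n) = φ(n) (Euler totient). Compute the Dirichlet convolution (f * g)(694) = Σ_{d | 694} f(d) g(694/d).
(𝟙 * φ)(694) = 694

Divisors of 694: [1, 2, 347, 694]. For each d | 694:
  d = 1: 𝟙(1) · φ(694/1) = 1 · 346 = 346
  d = 2: 𝟙(2) · φ(694/2) = 1 · 346 = 346
  d = 347: 𝟙(347) · φ(694/347) = 1 · 1 = 1
  d = 694: 𝟙(694) · φ(694/694) = 1 · 1 = 1
Summing: (𝟙 * φ)(694) = 346 + 346 + 1 + 1 = 694.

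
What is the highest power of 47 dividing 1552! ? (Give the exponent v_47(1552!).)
v_47(1552!) = 33

Legendre's formula: v_p(n!) = Σ_{k ≥ 1} ⌊n / p^k⌋. For p = 47, n = 1552, the terms are:
  ⌊1552/47^1⌋ = ⌊1552/47⌋ = 33
(the next term ⌊1552/47^2⌋ = 0, terminating the sum). Summing: v_47(1552!) = 33 = 33.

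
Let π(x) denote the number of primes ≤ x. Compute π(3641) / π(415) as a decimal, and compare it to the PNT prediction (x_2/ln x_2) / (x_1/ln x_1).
π(3641)/π(415) = 509/80 ≈ 6.3625;  PNT prediction ≈ 6.4499.

π(415) = 80 and π(3641) = 509, so π(3641)/π(415) ≈ 6.3625. The PNT-predicted ratio is (3641/ln(3641)) / (415/ln(415)) ≈ 6.4499. The two agree to within a few percent, as expected.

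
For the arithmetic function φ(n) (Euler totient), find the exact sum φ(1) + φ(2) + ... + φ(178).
Σ_{n ≤ 178} φ(n) = 9654

Compute φ(n) for each 1 ≤ n ≤ 178: φ(1) = 1, φ(2) = 1, φ(3) = 2, φ(4) = 2, φ(5) = 4, φ(6) = 2, φ(7) = 6, φ(8) = 4, φ(9) = 6, φ(10) = 4, φ(11) = 10, φ(12) = 4, φ(13) = 12, φ(14) = 6, φ(15) = 8, φ(16) = 8, φ(17) = 16, φ(18) = 6, φ(19) = 18, φ(20) = 8, φ(21) = 12, φ(22) = 10, φ(23) = 22, φ(24) = 8, φ(25) = 20, φ(26) = 12, φ(27) = 18, φ(28) = 12, φ(29) = 28, φ(30) = 8, φ(31) = 30, φ(32) = 16, φ(33) = 20, φ(34) = 16, φ(35) = 24, φ(36) = 12, φ(37) = 36, φ(38) = 18, φ(39) = 24, φ(40) = 16, φ(41) = 40, φ(42) = 12, φ(43) = 42, φ(44) = 20, φ(45) = 24, φ(46) = 22, φ(47) = 46, φ(48) = 16, φ(49) = 42, φ(50) = 20, φ(51) = 32, φ(52) = 24, φ(53) = 52, φ(54) = 18, φ(55) = 40, φ(56) = 24, φ(57) = 36, φ(58) = 28, φ(59) = 58, φ(60) = 16, φ(61) = 60, φ(62) = 30, φ(63) = 36, φ(64) = 32, φ(65) = 48, φ(66) = 20, φ(67) = 66, φ(68) = 32, φ(69) = 44, φ(70) = 24, φ(71) = 70, φ(72) = 24, φ(73) = 72, φ(74) = 36, φ(75) = 40, φ(76) = 36, φ(77) = 60, φ(78) = 24, φ(79) = 78, φ(80) = 32, φ(81) = 54, φ(82) = 40, φ(83) = 82, φ(84) = 24, φ(85) = 64, φ(86) = 42, φ(87) = 56, φ(88) = 40, φ(89) = 88, φ(90) = 24, φ(91) = 72, φ(92) = 44, φ(93) = 60, φ(94) = 46, φ(95) = 72, φ(96) = 32, φ(97) = 96, φ(98) = 42, φ(99) = 60, φ(100) = 40, φ(101) = 100, φ(102) = 32, φ(103) = 102, φ(104) = 48, φ(105) = 48, φ(106) = 52, φ(107) = 106, φ(108) = 36, φ(109) = 108, φ(110) = 40, φ(111) = 72, φ(112) = 48, φ(113) = 112, φ(114) = 36, φ(115) = 88, φ(116) = 56, φ(117) = 72, φ(118) = 58, φ(119) = 96, φ(120) = 32, φ(121) = 110, φ(122) = 60, φ(123) = 80, φ(124) = 60, φ(125) = 100, φ(126) = 36, φ(127) = 126, φ(128) = 64, φ(129) = 84, φ(130) = 48, φ(131) = 130, φ(132) = 40, φ(133) = 108, φ(134) = 66, φ(135) = 72, φ(136) = 64, φ(137) = 136, φ(138) = 44, φ(139) = 138, φ(140) = 48, φ(141) = 92, φ(142) = 70, φ(143) = 120, φ(144) = 48, φ(145) = 112, φ(146) = 72, φ(147) = 84, φ(148) = 72, φ(149) = 148, φ(150) = 40, φ(151) = 150, φ(152) = 72, φ(153) = 96, φ(154) = 60, φ(155) = 120, φ(156) = 48, φ(157) = 156, φ(158) = 78, φ(159) = 104, φ(160) = 64, φ(161) = 132, φ(162) = 54, φ(163) = 162, φ(164) = 80, φ(165) = 80, φ(166) = 82, φ(167) = 166, φ(168) = 48, φ(169) = 156, φ(170) = 64, φ(171) = 108, φ(172) = 84, φ(173) = 172, φ(174) = 56, φ(175) = 120, φ(176) = 80, φ(177) = 116, φ(178) = 88. Summing all 178 values: 9654. (Average order: Σ_{n ≤ x} φ(n) ~ (3/π²) x². For x = 178, (3/π²)·178² ≈ 9630.78.)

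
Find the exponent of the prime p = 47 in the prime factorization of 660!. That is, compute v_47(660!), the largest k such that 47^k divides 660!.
v_47(660!) = 14

Legendre's formula: v_p(n!) = Σ_{k ≥ 1} ⌊n / p^k⌋. For p = 47, n = 660, the terms are:
  ⌊660/47^1⌋ = ⌊660/47⌋ = 14
(the next term ⌊660/47^2⌋ = 0, terminating the sum). Summing: v_47(660!) = 14 = 14.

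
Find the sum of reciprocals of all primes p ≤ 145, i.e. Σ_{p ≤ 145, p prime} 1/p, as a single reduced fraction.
Σ 1/p = 18825509850919239131453102166593625244431364344421618363/10014646650599190067509233131649940057366334653200433090

π(145) = 34, so the primes ≤ 145 are [2, 3, 5, 7, 11, 13, 17, 19, 23, 29, 31, 37, 41, 43, 47, 53, 59, 61, 67, 71, 73, 79, 83, 89, 97, 101, 103, 107, 109, 113, 127, 131, 137, 139]. Summing 1/p over these primes: 18825509850919239131453102166593625244431364344421618363/10014646650599190067509233131649940057366334653200433090 ≈ 1.8798. Mertens estimate ln ln(145) + 0.2615 ≈ 1.8663.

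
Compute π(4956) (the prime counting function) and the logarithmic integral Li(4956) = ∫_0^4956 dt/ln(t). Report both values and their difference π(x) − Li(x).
π(4956) = 662;  Li(4956) ≈ 679.11;  π(x) − Li(x) ≈ -17.11.

Direct count of primes ≤ 4956 gives π(4956) = 662. Numerical evaluation of the logarithmic integral gives Li(4956) ≈ 679.11. The difference π(x) − Li(x) ≈ -17.11 is typically negative for small/moderate x (Li(x) overestimates), though Littlewood's theorem shows this sign changes infinitely often.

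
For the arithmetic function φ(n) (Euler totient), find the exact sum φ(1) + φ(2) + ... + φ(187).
Σ_{n ≤ 187} φ(n) = 10704

Compute φ(n) for each 1 ≤ n ≤ 187: φ(1) = 1, φ(2) = 1, φ(3) = 2, φ(4) = 2, φ(5) = 4, φ(6) = 2, φ(7) = 6, φ(8) = 4, φ(9) = 6, φ(10) = 4, φ(11) = 10, φ(12) = 4, φ(13) = 12, φ(14) = 6, φ(15) = 8, φ(16) = 8, φ(17) = 16, φ(18) = 6, φ(19) = 18, φ(20) = 8, φ(21) = 12, φ(22) = 10, φ(23) = 22, φ(24) = 8, φ(25) = 20, φ(26) = 12, φ(27) = 18, φ(28) = 12, φ(29) = 28, φ(30) = 8, φ(31) = 30, φ(32) = 16, φ(33) = 20, φ(34) = 16, φ(35) = 24, φ(36) = 12, φ(37) = 36, φ(38) = 18, φ(39) = 24, φ(40) = 16, φ(41) = 40, φ(42) = 12, φ(43) = 42, φ(44) = 20, φ(45) = 24, φ(46) = 22, φ(47) = 46, φ(48) = 16, φ(49) = 42, φ(50) = 20, φ(51) = 32, φ(52) = 24, φ(53) = 52, φ(54) = 18, φ(55) = 40, φ(56) = 24, φ(57) = 36, φ(58) = 28, φ(59) = 58, φ(60) = 16, φ(61) = 60, φ(62) = 30, φ(63) = 36, φ(64) = 32, φ(65) = 48, φ(66) = 20, φ(67) = 66, φ(68) = 32, φ(69) = 44, φ(70) = 24, φ(71) = 70, φ(72) = 24, φ(73) = 72, φ(74) = 36, φ(75) = 40, φ(76) = 36, φ(77) = 60, φ(78) = 24, φ(79) = 78, φ(80) = 32, φ(81) = 54, φ(82) = 40, φ(83) = 82, φ(84) = 24, φ(85) = 64, φ(86) = 42, φ(87) = 56, φ(88) = 40, φ(89) = 88, φ(90) = 24, φ(91) = 72, φ(92) = 44, φ(93) = 60, φ(94) = 46, φ(95) = 72, φ(96) = 32, φ(97) = 96, φ(98) = 42, φ(99) = 60, φ(100) = 40, φ(101) = 100, φ(102) = 32, φ(103) = 102, φ(104) = 48, φ(105) = 48, φ(106) = 52, φ(107) = 106, φ(108) = 36, φ(109) = 108, φ(110) = 40, φ(111) = 72, φ(112) = 48, φ(113) = 112, φ(114) = 36, φ(115) = 88, φ(116) = 56, φ(117) = 72, φ(118) = 58, φ(119) = 96, φ(120) = 32, φ(121) = 110, φ(122) = 60, φ(123) = 80, φ(124) = 60, φ(125) = 100, φ(126) = 36, φ(127) = 126, φ(128) = 64, φ(129) = 84, φ(130) = 48, φ(131) = 130, φ(132) = 40, φ(133) = 108, φ(134) = 66, φ(135) = 72, φ(136) = 64, φ(137) = 136, φ(138) = 44, φ(139) = 138, φ(140) = 48, φ(141) = 92, φ(142) = 70, φ(143) = 120, φ(144) = 48, φ(145) = 112, φ(146) = 72, φ(147) = 84, φ(148) = 72, φ(149) = 148, φ(150) = 40, φ(151) = 150, φ(152) = 72, φ(153) = 96, φ(154) = 60, φ(155) = 120, φ(156) = 48, φ(157) = 156, φ(158) = 78, φ(159) = 104, φ(160) = 64, φ(161) = 132, φ(162) = 54, φ(163) = 162, φ(164) = 80, φ(165) = 80, φ(166) = 82, φ(167) = 166, φ(168) = 48, φ(169) = 156, φ(170) = 64, φ(171) = 108, φ(172) = 84, φ(173) = 172, φ(174) = 56, φ(175) = 120, φ(176) = 80, φ(177) = 116, φ(178) = 88, φ(179) = 178, φ(180) = 48, φ(181) = 180, φ(182) = 72, φ(183) = 120, φ(184) = 88, φ(185) = 144, φ(186) = 60, φ(187) = 160. Summing all 187 values: 10704. (Average order: Σ_{n ≤ x} φ(n) ~ (3/π²) x². For x = 187, (3/π²)·187² ≈ 10629.30.)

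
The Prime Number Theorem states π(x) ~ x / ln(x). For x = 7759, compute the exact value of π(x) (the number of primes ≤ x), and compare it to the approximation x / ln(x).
π(7759) = 985;  x/ln(x) ≈ 866.29;  relative error ≈ 12.05%.

Directly count primes up to 7759: π(7759) = 985. The PNT approximation gives 7759/ln(7759) ≈ 7759/8.95661 ≈ 866.29. Relative error (π(x) − x/ln(x)) / π(x) ≈ 12.05%; the approximation is known to undercount slightly (Li(x) is a better estimate).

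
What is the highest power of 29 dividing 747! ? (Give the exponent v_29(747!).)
v_29(747!) = 25

Legendre's formula: v_p(n!) = Σ_{k ≥ 1} ⌊n / p^k⌋. For p = 29, n = 747, the terms are:
  ⌊747/29^1⌋ = ⌊747/29⌋ = 25
(the next term ⌊747/29^2⌋ = 0, terminating the sum). Summing: v_29(747!) = 25 = 25.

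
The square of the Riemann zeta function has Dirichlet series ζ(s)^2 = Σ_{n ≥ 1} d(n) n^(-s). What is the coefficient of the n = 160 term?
d(160) = 12

ζ(s)^2 = (Σ 1/m^s)(Σ 1/k^s). The coefficient of 1/n^s in the product is the number of ordered pairs (m, k) with mk = n, which equals d(n). For n = 160, divisors are [1, 2, 4, 5, 8, 10, 16, 20, 32, 40, 80, 160], so d(160) = 12.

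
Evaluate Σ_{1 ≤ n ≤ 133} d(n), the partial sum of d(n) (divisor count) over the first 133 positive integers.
Σ_{n ≤ 133} d(n) = 675

Compute d(n) for each 1 ≤ n ≤ 133: d(1) = 1, d(2) = 2, d(3) = 2, d(4) = 3, d(5) = 2, d(6) = 4, d(7) = 2, d(8) = 4, d(9) = 3, d(10) = 4, d(11) = 2, d(12) = 6, d(13) = 2, d(14) = 4, d(15) = 4, d(16) = 5, d(17) = 2, d(18) = 6, d(19) = 2, d(20) = 6, d(21) = 4, d(22) = 4, d(23) = 2, d(24) = 8, d(25) = 3, d(26) = 4, d(27) = 4, d(28) = 6, d(29) = 2, d(30) = 8, d(31) = 2, d(32) = 6, d(33) = 4, d(34) = 4, d(35) = 4, d(36) = 9, d(37) = 2, d(38) = 4, d(39) = 4, d(40) = 8, d(41) = 2, d(42) = 8, d(43) = 2, d(44) = 6, d(45) = 6, d(46) = 4, d(47) = 2, d(48) = 10, d(49) = 3, d(50) = 6, d(51) = 4, d(52) = 6, d(53) = 2, d(54) = 8, d(55) = 4, d(56) = 8, d(57) = 4, d(58) = 4, d(59) = 2, d(60) = 12, d(61) = 2, d(62) = 4, d(63) = 6, d(64) = 7, d(65) = 4, d(66) = 8, d(67) = 2, d(68) = 6, d(69) = 4, d(70) = 8, d(71) = 2, d(72) = 12, d(73) = 2, d(74) = 4, d(75) = 6, d(76) = 6, d(77) = 4, d(78) = 8, d(79) = 2, d(80) = 10, d(81) = 5, d(82) = 4, d(83) = 2, d(84) = 12, d(85) = 4, d(86) = 4, d(87) = 4, d(88) = 8, d(89) = 2, d(90) = 12, d(91) = 4, d(92) = 6, d(93) = 4, d(94) = 4, d(95) = 4, d(96) = 12, d(97) = 2, d(98) = 6, d(99) = 6, d(100) = 9, d(101) = 2, d(102) = 8, d(103) = 2, d(104) = 8, d(105) = 8, d(106) = 4, d(107) = 2, d(108) = 12, d(109) = 2, d(110) = 8, d(111) = 4, d(112) = 10, d(113) = 2, d(114) = 8, d(115) = 4, d(116) = 6, d(117) = 6, d(118) = 4, d(119) = 4, d(120) = 16, d(121) = 3, d(122) = 4, d(123) = 4, d(124) = 6, d(125) = 4, d(126) = 12, d(127) = 2, d(128) = 8, d(129) = 4, d(130) = 8, d(131) = 2, d(132) = 12, d(133) = 4. Summing all 133 values: 675. (Dirichlet's divisor formula: Σ_{n ≤ x} d(n) = x ln(x) + (2γ − 1) x + O(√x). For x = 133, the asymptotic estimate is ≈ 670.96.)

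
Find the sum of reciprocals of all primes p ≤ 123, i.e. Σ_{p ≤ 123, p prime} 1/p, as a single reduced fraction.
Σ 1/p = 58472171373748331322981543916880425472323867753/31610054640417607788145206291543662493274686990

π(123) = 30, so the primes ≤ 123 are [2, 3, 5, 7, 11, 13, 17, 19, 23, 29, 31, 37, 41, 43, 47, 53, 59, 61, 67, 71, 73, 79, 83, 89, 97, 101, 103, 107, 109, 113]. Summing 1/p over these primes: 58472171373748331322981543916880425472323867753/31610054640417607788145206291543662493274686990 ≈ 1.8498. Mertens estimate ln ln(123) + 0.2615 ≈ 1.8326.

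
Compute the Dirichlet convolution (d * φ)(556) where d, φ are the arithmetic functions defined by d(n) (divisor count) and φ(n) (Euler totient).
(d * φ)(556) = 980

Divisors of 556: [1, 2, 4, 139, 278, 556]. For each d | 556:
  d = 1: d(1) · φ(556/1) = 1 · 276 = 276
  d = 2: d(2) · φ(556/2) = 2 · 138 = 276
  d = 4: d(4) · φ(556/4) = 3 · 138 = 414
  d = 139: d(139) · φ(556/139) = 2 · 2 = 4
  d = 278: d(278) · φ(556/278) = 4 · 1 = 4
  d = 556: d(556) · φ(556/556) = 6 · 1 = 6
Summing: (d * φ)(556) = 276 + 276 + 414 + 4 + 4 + 6 = 980.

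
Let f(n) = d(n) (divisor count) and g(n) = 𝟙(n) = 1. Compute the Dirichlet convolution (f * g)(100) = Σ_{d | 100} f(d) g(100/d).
(d * 𝟙)(100) = 36

Divisors of 100: [1, 2, 4, 5, 10, 20, 25, 50, 100]. For each d | 100:
  d = 1: d(1) · 𝟙(100/1) = 1 · 1 = 1
  d = 2: d(2) · 𝟙(100/2) = 2 · 1 = 2
  d = 4: d(4) · 𝟙(100/4) = 3 · 1 = 3
  d = 5: d(5) · 𝟙(100/5) = 2 · 1 = 2
  d = 10: d(10) · 𝟙(100/10) = 4 · 1 = 4
  d = 20: d(20) · 𝟙(100/20) = 6 · 1 = 6
  d = 25: d(25) · 𝟙(100/25) = 3 · 1 = 3
  d = 50: d(50) · 𝟙(100/50) = 6 · 1 = 6
  d = 100: d(100) · 𝟙(100/100) = 9 · 1 = 9
Summing: (d * 𝟙)(100) = 1 + 2 + 3 + 2 + 4 + 6 + 3 + 6 + 9 = 36.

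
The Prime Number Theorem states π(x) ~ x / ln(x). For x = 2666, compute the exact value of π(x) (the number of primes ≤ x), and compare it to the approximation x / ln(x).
π(2666) = 386;  x/ln(x) ≈ 337.97;  relative error ≈ 12.44%.

Directly count primes up to 2666: π(2666) = 386. The PNT approximation gives 2666/ln(2666) ≈ 2666/7.88833 ≈ 337.97. Relative error (π(x) − x/ln(x)) / π(x) ≈ 12.44%; the approximation is known to undercount slightly (Li(x) is a better estimate).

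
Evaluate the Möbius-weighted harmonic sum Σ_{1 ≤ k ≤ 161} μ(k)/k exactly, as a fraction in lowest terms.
Σ μ(k)/k = 674117532155663976794637693297075629210667954252961166216521/35375166993717494840635767087951744212057570647889977422429870

Values of μ(k) for 1 ≤ k ≤ 161: μ(1) = 1, μ(2) = -1, μ(3) = -1, μ(5) = -1, μ(6) = 1, μ(7) = -1, μ(10) = 1, μ(11) = -1, μ(13) = -1, μ(14) = 1, μ(15) = 1, μ(17) = -1, μ(19) = -1, μ(21) = 1, μ(22) = 1, μ(23) = -1, μ(26) = 1, μ(29) = -1, μ(30) = -1, μ(31) = -1, μ(33) = 1, μ(34) = 1, μ(35) = 1, μ(37) = -1, μ(38) = 1, μ(39) = 1, μ(41) = -1, μ(42) = -1, μ(43) = -1, μ(46) = 1, μ(47) = -1, μ(51) = 1, μ(53) = -1, μ(55) = 1, μ(57) = 1, μ(58) = 1, μ(59) = -1, μ(61) = -1, μ(62) = 1, μ(65) = 1, μ(66) = -1, μ(67) = -1, μ(69) = 1, μ(70) = -1, μ(71) = -1, μ(73) = -1, μ(74) = 1, μ(77) = 1, μ(78) = -1, μ(79) = -1, μ(82) = 1, μ(83) = -1, μ(85) = 1, μ(86) = 1, μ(87) = 1, μ(89) = -1, μ(91) = 1, μ(93) = 1, μ(94) = 1, μ(95) = 1, μ(97) = -1, μ(101) = -1, μ(102) = -1, μ(103) = -1, μ(105) = -1, μ(106) = 1, μ(107) = -1, μ(109) = -1, μ(110) = -1, μ(111) = 1, μ(113) = -1, μ(114) = -1, μ(115) = 1, μ(118) = 1, μ(119) = 1, μ(122) = 1, μ(123) = 1, μ(127) = -1, μ(129) = 1, μ(130) = -1, μ(131) = -1, μ(133) = 1, μ(134) = 1, μ(137) = -1, μ(138) = -1, μ(139) = -1, μ(141) = 1, μ(142) = 1, μ(143) = 1, μ(145) = 1, μ(146) = 1, μ(149) = -1, μ(151) = -1, μ(154) = -1, μ(155) = 1, μ(157) = -1, μ(158) = 1, μ(159) = 1, μ(161) = 1, with μ = 0 on non-squarefree integers. Summing μ(k)/k for k where μ(k) ≠ 0 gives 674117532155663976794637693297075629210667954252961166216521/35375166993717494840635767087951744212057570647889977422429870 ≈ 0.0191. (PNT ⟺ this sum → 0 as n → ∞.)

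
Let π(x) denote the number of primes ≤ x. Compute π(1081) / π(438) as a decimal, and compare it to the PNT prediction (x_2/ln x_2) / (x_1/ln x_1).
π(1081)/π(438) = 180/84 ≈ 2.1429;  PNT prediction ≈ 2.1489.

π(438) = 84 and π(1081) = 180, so π(1081)/π(438) ≈ 2.1429. The PNT-predicted ratio is (1081/ln(1081)) / (438/ln(438)) ≈ 2.1489. The two agree to within a few percent, as expected.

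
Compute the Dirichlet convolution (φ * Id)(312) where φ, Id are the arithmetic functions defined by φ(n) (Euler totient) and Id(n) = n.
(φ * Id)(312) = 2500

Divisors of 312: [1, 2, 3, 4, 6, 8, 12, 13, 24, 26, 39, 52, 78, 104, 156, 312]. For each d | 312:
  d = 1: φ(1) · Id(312/1) = 1 · 312 = 312
  d = 2: φ(2) · Id(312/2) = 1 · 156 = 156
  d = 3: φ(3) · Id(312/3) = 2 · 104 = 208
  d = 4: φ(4) · Id(312/4) = 2 · 78 = 156
  d = 6: φ(6) · Id(312/6) = 2 · 52 = 104
  d = 8: φ(8) · Id(312/8) = 4 · 39 = 156
  d = 12: φ(12) · Id(312/12) = 4 · 26 = 104
  d = 13: φ(13) · Id(312/13) = 12 · 24 = 288
  d = 24: φ(24) · Id(312/24) = 8 · 13 = 104
  d = 26: φ(26) · Id(312/26) = 12 · 12 = 144
  d = 39: φ(39) · Id(312/39) = 24 · 8 = 192
  d = 52: φ(52) · Id(312/52) = 24 · 6 = 144
  d = 78: φ(78) · Id(312/78) = 24 · 4 = 96
  d = 104: φ(104) · Id(312/104) = 48 · 3 = 144
  d = 156: φ(156) · Id(312/156) = 48 · 2 = 96
  d = 312: φ(312) · Id(312/312) = 96 · 1 = 96
Summing: (φ * Id)(312) = 312 + 156 + 208 + 156 + 104 + 156 + 104 + 288 + 104 + 144 + 192 + 144 + 96 + 144 + 96 + 96 = 2500.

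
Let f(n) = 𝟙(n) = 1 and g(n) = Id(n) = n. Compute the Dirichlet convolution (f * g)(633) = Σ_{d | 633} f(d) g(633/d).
(𝟙 * Id)(633) = 848

Divisors of 633: [1, 3, 211, 633]. For each d | 633:
  d = 1: 𝟙(1) · Id(633/1) = 1 · 633 = 633
  d = 3: 𝟙(3) · Id(633/3) = 1 · 211 = 211
  d = 211: 𝟙(211) · Id(633/211) = 1 · 3 = 3
  d = 633: 𝟙(633) · Id(633/633) = 1 · 1 = 1
Summing: (𝟙 * Id)(633) = 633 + 211 + 3 + 1 = 848.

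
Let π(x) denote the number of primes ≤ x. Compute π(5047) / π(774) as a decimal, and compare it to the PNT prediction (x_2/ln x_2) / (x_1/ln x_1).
π(5047)/π(774) = 675/137 ≈ 4.9270;  PNT prediction ≈ 5.0868.

π(774) = 137 and π(5047) = 675, so π(5047)/π(774) ≈ 4.9270. The PNT-predicted ratio is (5047/ln(5047)) / (774/ln(774)) ≈ 5.0868. The two agree to within a few percent, as expected.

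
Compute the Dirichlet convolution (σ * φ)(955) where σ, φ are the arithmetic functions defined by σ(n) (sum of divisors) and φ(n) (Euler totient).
(σ * φ)(955) = 3820

Divisors of 955: [1, 5, 191, 955]. For each d | 955:
  d = 1: σ(1) · φ(955/1) = 1 · 760 = 760
  d = 5: σ(5) · φ(955/5) = 6 · 190 = 1140
  d = 191: σ(191) · φ(955/191) = 192 · 4 = 768
  d = 955: σ(955) · φ(955/955) = 1152 · 1 = 1152
Summing: (σ * φ)(955) = 760 + 1140 + 768 + 1152 = 3820.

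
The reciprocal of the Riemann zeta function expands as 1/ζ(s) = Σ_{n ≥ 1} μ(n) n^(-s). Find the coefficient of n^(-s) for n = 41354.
μ(41354) = 1

Factor n = 41354 = 2 · 23 · 29 · 31. μ(n) = 0 if any exponent ≥ 2 (not squarefree); otherwise μ(n) = (−1)^{ω(n)} where ω(n) is the number of distinct prime factors. Applying: μ(41354) = 1.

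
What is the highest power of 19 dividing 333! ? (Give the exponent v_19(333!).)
v_19(333!) = 17

Legendre's formula: v_p(n!) = Σ_{k ≥ 1} ⌊n / p^k⌋. For p = 19, n = 333, the terms are:
  ⌊333/19^1⌋ = ⌊333/19⌋ = 17
(the next term ⌊333/19^2⌋ = 0, terminating the sum). Summing: v_19(333!) = 17 = 17.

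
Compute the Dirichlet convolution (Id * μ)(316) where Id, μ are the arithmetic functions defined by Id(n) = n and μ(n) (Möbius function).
(Id * μ)(316) = 156

Divisors of 316: [1, 2, 4, 79, 158, 316]. For each d | 316:
  d = 1: Id(1) · μ(316/1) = 1 · 0 = 0
  d = 2: Id(2) · μ(316/2) = 2 · 1 = 2
  d = 4: Id(4) · μ(316/4) = 4 · -1 = -4
  d = 79: Id(79) · μ(316/79) = 79 · 0 = 0
  d = 158: Id(158) · μ(316/158) = 158 · -1 = -158
  d = 316: Id(316) · μ(316/316) = 316 · 1 = 316
Summing: (Id * μ)(316) = 0 + 2 + -4 + 0 + -158 + 316 = 156.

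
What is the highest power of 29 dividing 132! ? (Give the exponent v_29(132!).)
v_29(132!) = 4

Legendre's formula: v_p(n!) = Σ_{k ≥ 1} ⌊n / p^k⌋. For p = 29, n = 132, the terms are:
  ⌊132/29^1⌋ = ⌊132/29⌋ = 4
(the next term ⌊132/29^2⌋ = 0, terminating the sum). Summing: v_29(132!) = 4 = 4.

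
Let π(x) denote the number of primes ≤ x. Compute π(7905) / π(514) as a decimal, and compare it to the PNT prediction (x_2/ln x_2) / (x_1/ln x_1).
π(7905)/π(514) = 998/97 ≈ 10.2887;  PNT prediction ≈ 10.6962.

π(514) = 97 and π(7905) = 998, so π(7905)/π(514) ≈ 10.2887. The PNT-predicted ratio is (7905/ln(7905)) / (514/ln(514)) ≈ 10.6962. The two agree to within a few percent, as expected.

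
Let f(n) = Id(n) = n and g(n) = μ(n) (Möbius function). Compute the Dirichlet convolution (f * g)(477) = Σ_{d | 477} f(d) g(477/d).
(Id * μ)(477) = 312

Divisors of 477: [1, 3, 9, 53, 159, 477]. For each d | 477:
  d = 1: Id(1) · μ(477/1) = 1 · 0 = 0
  d = 3: Id(3) · μ(477/3) = 3 · 1 = 3
  d = 9: Id(9) · μ(477/9) = 9 · -1 = -9
  d = 53: Id(53) · μ(477/53) = 53 · 0 = 0
  d = 159: Id(159) · μ(477/159) = 159 · -1 = -159
  d = 477: Id(477) · μ(477/477) = 477 · 1 = 477
Summing: (Id * μ)(477) = 0 + 3 + -9 + 0 + -159 + 477 = 312.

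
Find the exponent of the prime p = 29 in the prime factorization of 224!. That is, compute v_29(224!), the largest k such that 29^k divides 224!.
v_29(224!) = 7

Legendre's formula: v_p(n!) = Σ_{k ≥ 1} ⌊n / p^k⌋. For p = 29, n = 224, the terms are:
  ⌊224/29^1⌋ = ⌊224/29⌋ = 7
(the next term ⌊224/29^2⌋ = 0, terminating the sum). Summing: v_29(224!) = 7 = 7.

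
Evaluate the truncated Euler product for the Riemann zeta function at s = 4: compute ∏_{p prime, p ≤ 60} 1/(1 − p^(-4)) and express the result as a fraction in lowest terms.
∏ = 313771926178857385645450905033468281439563920601420761/289906031739275464495518328120881551769600000000000000

The primes p ≤ 60 are [2, 3, 5, 7, 11, 13, 17, 19, 23, 29, 31, 37, 41, 43, 47, 53, 59]. For each prime, (1 − 1/p^4)^(-1) = p^4 / (p^4 − 1). The product is (1 − 1/2^4)^(-1), (1 − 1/3^4)^(-1), (1 − 1/5^4)^(-1), (1 − 1/7^4)^(-1), (1 − 1/11^4)^(-1), (1 − 1/13^4)^(-1), (1 − 1/17^4)^(-1), (1 − 1/19^4)^(-1), (1 − 1/23^4)^(-1), (1 − 1/29^4)^(-1), (1 − 1/31^4)^(-1), (1 − 1/37^4)^(-1), (1 − 1/41^4)^(-1), (1 − 1/43^4)^(-1), (1 − 1/47^4)^(-1), (1 − 1/53^4)^(-1), (1 − 1/59^4)^(-1) = ∏ p^4 / (p^4 − 1) = 313771926178857385645450905033468281439563920601420761/289906031739275464495518328120881551769600000000000000.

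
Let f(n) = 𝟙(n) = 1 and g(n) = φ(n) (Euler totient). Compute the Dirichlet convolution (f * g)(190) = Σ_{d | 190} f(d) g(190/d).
(𝟙 * φ)(190) = 190

Divisors of 190: [1, 2, 5, 10, 19, 38, 95, 190]. For each d | 190:
  d = 1: 𝟙(1) · φ(190/1) = 1 · 72 = 72
  d = 2: 𝟙(2) · φ(190/2) = 1 · 72 = 72
  d = 5: 𝟙(5) · φ(190/5) = 1 · 18 = 18
  d = 10: 𝟙(10) · φ(190/10) = 1 · 18 = 18
  d = 19: 𝟙(19) · φ(190/19) = 1 · 4 = 4
  d = 38: 𝟙(38) · φ(190/38) = 1 · 4 = 4
  d = 95: 𝟙(95) · φ(190/95) = 1 · 1 = 1
  d = 190: 𝟙(190) · φ(190/190) = 1 · 1 = 1
Summing: (𝟙 * φ)(190) = 72 + 72 + 18 + 18 + 4 + 4 + 1 + 1 = 190.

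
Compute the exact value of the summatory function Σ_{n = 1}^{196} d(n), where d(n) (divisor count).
Σ_{n ≤ 196} d(n) = 1070

Compute d(n) for each 1 ≤ n ≤ 196: d(1) = 1, d(2) = 2, d(3) = 2, d(4) = 3, d(5) = 2, d(6) = 4, d(7) = 2, d(8) = 4, d(9) = 3, d(10) = 4, d(11) = 2, d(12) = 6, d(13) = 2, d(14) = 4, d(15) = 4, d(16) = 5, d(17) = 2, d(18) = 6, d(19) = 2, d(20) = 6, d(21) = 4, d(22) = 4, d(23) = 2, d(24) = 8, d(25) = 3, d(26) = 4, d(27) = 4, d(28) = 6, d(29) = 2, d(30) = 8, d(31) = 2, d(32) = 6, d(33) = 4, d(34) = 4, d(35) = 4, d(36) = 9, d(37) = 2, d(38) = 4, d(39) = 4, d(40) = 8, d(41) = 2, d(42) = 8, d(43) = 2, d(44) = 6, d(45) = 6, d(46) = 4, d(47) = 2, d(48) = 10, d(49) = 3, d(50) = 6, d(51) = 4, d(52) = 6, d(53) = 2, d(54) = 8, d(55) = 4, d(56) = 8, d(57) = 4, d(58) = 4, d(59) = 2, d(60) = 12, d(61) = 2, d(62) = 4, d(63) = 6, d(64) = 7, d(65) = 4, d(66) = 8, d(67) = 2, d(68) = 6, d(69) = 4, d(70) = 8, d(71) = 2, d(72) = 12, d(73) = 2, d(74) = 4, d(75) = 6, d(76) = 6, d(77) = 4, d(78) = 8, d(79) = 2, d(80) = 10, d(81) = 5, d(82) = 4, d(83) = 2, d(84) = 12, d(85) = 4, d(86) = 4, d(87) = 4, d(88) = 8, d(89) = 2, d(90) = 12, d(91) = 4, d(92) = 6, d(93) = 4, d(94) = 4, d(95) = 4, d(96) = 12, d(97) = 2, d(98) = 6, d(99) = 6, d(100) = 9, d(101) = 2, d(102) = 8, d(103) = 2, d(104) = 8, d(105) = 8, d(106) = 4, d(107) = 2, d(108) = 12, d(109) = 2, d(110) = 8, d(111) = 4, d(112) = 10, d(113) = 2, d(114) = 8, d(115) = 4, d(116) = 6, d(117) = 6, d(118) = 4, d(119) = 4, d(120) = 16, d(121) = 3, d(122) = 4, d(123) = 4, d(124) = 6, d(125) = 4, d(126) = 12, d(127) = 2, d(128) = 8, d(129) = 4, d(130) = 8, d(131) = 2, d(132) = 12, d(133) = 4, d(134) = 4, d(135) = 8, d(136) = 8, d(137) = 2, d(138) = 8, d(139) = 2, d(140) = 12, d(141) = 4, d(142) = 4, d(143) = 4, d(144) = 15, d(145) = 4, d(146) = 4, d(147) = 6, d(148) = 6, d(149) = 2, d(150) = 12, d(151) = 2, d(152) = 8, d(153) = 6, d(154) = 8, d(155) = 4, d(156) = 12, d(157) = 2, d(158) = 4, d(159) = 4, d(160) = 12, d(161) = 4, d(162) = 10, d(163) = 2, d(164) = 6, d(165) = 8, d(166) = 4, d(167) = 2, d(168) = 16, d(169) = 3, d(170) = 8, d(171) = 6, d(172) = 6, d(173) = 2, d(174) = 8, d(175) = 6, d(176) = 10, d(177) = 4, d(178) = 4, d(179) = 2, d(180) = 18, d(181) = 2, d(182) = 8, d(183) = 4, d(184) = 8, d(185) = 4, d(186) = 8, d(187) = 4, d(188) = 6, d(189) = 8, d(190) = 8, d(191) = 2, d(192) = 14, d(193) = 2, d(194) = 4, d(195) = 8, d(196) = 9. Summing all 196 values: 1070. (Dirichlet's divisor formula: Σ_{n ≤ x} d(n) = x ln(x) + (2γ − 1) x + O(√x). For x = 196, the asymptotic estimate is ≈ 1064.78.)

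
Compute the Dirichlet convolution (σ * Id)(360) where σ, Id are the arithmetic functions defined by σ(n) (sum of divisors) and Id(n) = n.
(σ * Id)(360) = 18326

Divisors of 360: [1, 2, 3, 4, 5, 6, 8, 9, 10, 12, 15, 18, 20, 24, 30, 36, 40, 45, 60, 72, 90, 120, 180, 360]. For each d | 360:
  d = 1: σ(1) · Id(360/1) = 1 · 360 = 360
  d = 2: σ(2) · Id(360/2) = 3 · 180 = 540
  d = 3: σ(3) · Id(360/3) = 4 · 120 = 480
  d = 4: σ(4) · Id(360/4) = 7 · 90 = 630
  d = 5: σ(5) · Id(360/5) = 6 · 72 = 432
  d = 6: σ(6) · Id(360/6) = 12 · 60 = 720
  d = 8: σ(8) · Id(360/8) = 15 · 45 = 675
  d = 9: σ(9) · Id(360/9) = 13 · 40 = 520
  d = 10: σ(10) · Id(360/10) = 18 · 36 = 648
  d = 12: σ(12) · Id(360/12) = 28 · 30 = 840
  d = 15: σ(15) · Id(360/15) = 24 · 24 = 576
  d = 18: σ(18) · Id(360/18) = 39 · 20 = 780
  d = 20: σ(20) · Id(360/20) = 42 · 18 = 756
  d = 24: σ(24) · Id(360/24) = 60 · 15 = 900
  d = 30: σ(30) · Id(360/30) = 72 · 12 = 864
  d = 36: σ(36) · Id(360/36) = 91 · 10 = 910
  d = 40: σ(40) · Id(360/40) = 90 · 9 = 810
  d = 45: σ(45) · Id(360/45) = 78 · 8 = 624
  d = 60: σ(60) · Id(360/60) = 168 · 6 = 1008
  d = 72: σ(72) · Id(360/72) = 195 · 5 = 975
  d = 90: σ(90) · Id(360/90) = 234 · 4 = 936
  d = 120: σ(120) · Id(360/120) = 360 · 3 = 1080
  d = 180: σ(180) · Id(360/180) = 546 · 2 = 1092
  d = 360: σ(360) · Id(360/360) = 1170 · 1 = 1170
Summing: (σ * Id)(360) = 360 + 540 + 480 + 630 + 432 + 720 + 675 + 520 + 648 + 840 + 576 + 780 + 756 + 900 + 864 + 910 + 810 + 624 + 1008 + 975 + 936 + 1080 + 1092 + 1170 = 18326.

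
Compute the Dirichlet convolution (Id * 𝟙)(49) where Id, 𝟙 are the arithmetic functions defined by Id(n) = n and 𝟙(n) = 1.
(Id * 𝟙)(49) = 57

Divisors of 49: [1, 7, 49]. For each d | 49:
  d = 1: Id(1) · 𝟙(49/1) = 1 · 1 = 1
  d = 7: Id(7) · 𝟙(49/7) = 7 · 1 = 7
  d = 49: Id(49) · 𝟙(49/49) = 49 · 1 = 49
Summing: (Id * 𝟙)(49) = 1 + 7 + 49 = 57.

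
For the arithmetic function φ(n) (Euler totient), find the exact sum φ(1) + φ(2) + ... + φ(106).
Σ_{n ≤ 106} φ(n) = 3426

Compute φ(n) for each 1 ≤ n ≤ 106: φ(1) = 1, φ(2) = 1, φ(3) = 2, φ(4) = 2, φ(5) = 4, φ(6) = 2, φ(7) = 6, φ(8) = 4, φ(9) = 6, φ(10) = 4, φ(11) = 10, φ(12) = 4, φ(13) = 12, φ(14) = 6, φ(15) = 8, φ(16) = 8, φ(17) = 16, φ(18) = 6, φ(19) = 18, φ(20) = 8, φ(21) = 12, φ(22) = 10, φ(23) = 22, φ(24) = 8, φ(25) = 20, φ(26) = 12, φ(27) = 18, φ(28) = 12, φ(29) = 28, φ(30) = 8, φ(31) = 30, φ(32) = 16, φ(33) = 20, φ(34) = 16, φ(35) = 24, φ(36) = 12, φ(37) = 36, φ(38) = 18, φ(39) = 24, φ(40) = 16, φ(41) = 40, φ(42) = 12, φ(43) = 42, φ(44) = 20, φ(45) = 24, φ(46) = 22, φ(47) = 46, φ(48) = 16, φ(49) = 42, φ(50) = 20, φ(51) = 32, φ(52) = 24, φ(53) = 52, φ(54) = 18, φ(55) = 40, φ(56) = 24, φ(57) = 36, φ(58) = 28, φ(59) = 58, φ(60) = 16, φ(61) = 60, φ(62) = 30, φ(63) = 36, φ(64) = 32, φ(65) = 48, φ(66) = 20, φ(67) = 66, φ(68) = 32, φ(69) = 44, φ(70) = 24, φ(71) = 70, φ(72) = 24, φ(73) = 72, φ(74) = 36, φ(75) = 40, φ(76) = 36, φ(77) = 60, φ(78) = 24, φ(79) = 78, φ(80) = 32, φ(81) = 54, φ(82) = 40, φ(83) = 82, φ(84) = 24, φ(85) = 64, φ(86) = 42, φ(87) = 56, φ(88) = 40, φ(89) = 88, φ(90) = 24, φ(91) = 72, φ(92) = 44, φ(93) = 60, φ(94) = 46, φ(95) = 72, φ(96) = 32, φ(97) = 96, φ(98) = 42, φ(99) = 60, φ(100) = 40, φ(101) = 100, φ(102) = 32, φ(103) = 102, φ(104) = 48, φ(105) = 48, φ(106) = 52. Summing all 106 values: 3426. (Average order: Σ_{n ≤ x} φ(n) ~ (3/π²) x². For x = 106, (3/π²)·106² ≈ 3415.33.)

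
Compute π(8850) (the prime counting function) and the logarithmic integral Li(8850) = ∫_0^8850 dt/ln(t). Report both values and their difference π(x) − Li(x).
π(8850) = 1103;  Li(8850) ≈ 1120.46;  π(x) − Li(x) ≈ -17.46.

Direct count of primes ≤ 8850 gives π(8850) = 1103. Numerical evaluation of the logarithmic integral gives Li(8850) ≈ 1120.46. The difference π(x) − Li(x) ≈ -17.46 is typically negative for small/moderate x (Li(x) overestimates), though Littlewood's theorem shows this sign changes infinitely often.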